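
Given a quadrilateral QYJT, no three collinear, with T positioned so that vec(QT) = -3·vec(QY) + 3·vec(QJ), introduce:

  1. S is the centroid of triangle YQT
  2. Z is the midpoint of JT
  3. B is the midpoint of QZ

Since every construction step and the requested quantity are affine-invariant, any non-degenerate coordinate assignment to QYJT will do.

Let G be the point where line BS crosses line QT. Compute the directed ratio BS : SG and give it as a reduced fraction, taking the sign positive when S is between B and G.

Work in coordinates with Q = (0, 0), Y = (1, 0), J = (0, 1), T = (-3, 3).
1. S is the centroid of triangle YQT ⇒ S = (-2/3, 1)
2. Z is the midpoint of JT ⇒ Z = (-3/2, 2)
3. B is the midpoint of QZ ⇒ B = (-3/4, 1)
line BS meets QT at G = (-1, 1)
S = B + t·(G−B) with t = -1/3, so BS:SG = -1/3:4/3

BS:SG = -1/4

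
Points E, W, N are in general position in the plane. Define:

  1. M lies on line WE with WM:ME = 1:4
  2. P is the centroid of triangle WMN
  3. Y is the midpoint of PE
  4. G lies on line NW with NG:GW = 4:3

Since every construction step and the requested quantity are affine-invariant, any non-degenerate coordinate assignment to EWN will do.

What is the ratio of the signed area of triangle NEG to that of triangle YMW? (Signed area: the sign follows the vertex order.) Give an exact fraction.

[NEG]:[YMW] = 120/7

Choose coordinates E = (0, 0), W = (1, 0), N = (0, 1).
1. M lies on line WE with WM:ME = 1:4 ⇒ M = (4/5, 0)
2. P is the centroid of triangle WMN ⇒ P = (3/5, 1/3)
3. Y is the midpoint of PE ⇒ Y = (3/10, 1/6)
4. G lies on line NW with NG:GW = 4:3 ⇒ G = (4/7, 3/7)
2·[NEG] = 4/7, 2·[YMW] = 1/30
[NEG]:[YMW] = 4/7:1/30 = 120/7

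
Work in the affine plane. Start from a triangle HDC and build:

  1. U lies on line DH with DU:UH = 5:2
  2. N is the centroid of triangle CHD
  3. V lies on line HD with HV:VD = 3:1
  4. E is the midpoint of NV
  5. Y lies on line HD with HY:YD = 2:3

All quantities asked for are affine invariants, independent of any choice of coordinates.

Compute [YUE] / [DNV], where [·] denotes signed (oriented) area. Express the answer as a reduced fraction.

Work in coordinates with H = (0, 0), D = (1, 0), C = (0, 1).
1. U lies on line DH with DU:UH = 5:2 ⇒ U = (2/7, 0)
2. N is the centroid of triangle CHD ⇒ N = (1/3, 1/3)
3. V lies on line HD with HV:VD = 3:1 ⇒ V = (3/4, 0)
4. E is the midpoint of NV ⇒ E = (13/24, 1/6)
5. Y lies on line HD with HY:YD = 2:3 ⇒ Y = (2/5, 0)
2·[YUE] = -2/105, 2·[DNV] = 1/12
[YUE]:[DNV] = -2/105:1/12 = -8/35

[YUE]:[DNV] = -8/35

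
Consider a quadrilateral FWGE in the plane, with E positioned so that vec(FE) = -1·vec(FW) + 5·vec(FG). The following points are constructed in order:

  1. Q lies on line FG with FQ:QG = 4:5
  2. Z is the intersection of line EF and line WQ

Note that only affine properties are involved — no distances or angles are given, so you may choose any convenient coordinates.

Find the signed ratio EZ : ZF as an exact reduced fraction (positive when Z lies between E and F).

Set F = (0, 0), W = (1, 0), G = (0, 1), E = (-1, 5); any affine frame gives the same invariant.
1. Q lies on line FG with FQ:QG = 4:5 ⇒ Q = (0, 4/9)
2. Z is the intersection of line EF and line WQ ⇒ Z = (-4/41, 20/41)
Z = E + t·(F−E) with t = 37/41, so EZ:ZF = t:(1−t) = 37/41:4/41

EZ:ZF = 37/4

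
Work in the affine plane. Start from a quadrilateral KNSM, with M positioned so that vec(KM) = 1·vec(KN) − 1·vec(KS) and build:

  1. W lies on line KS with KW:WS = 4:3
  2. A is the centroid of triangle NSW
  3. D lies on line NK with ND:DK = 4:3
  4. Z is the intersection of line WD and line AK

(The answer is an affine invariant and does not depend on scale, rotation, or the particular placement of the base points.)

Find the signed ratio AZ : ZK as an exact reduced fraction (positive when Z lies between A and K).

AZ:ZK = 25/36

Assign K = (0, 0), N = (1, 0), S = (0, 1), M = (1, -1) — the answer is frame-independent, so this choice is without loss of generality.
1. W lies on line KS with KW:WS = 4:3 ⇒ W = (0, 4/7)
2. A is the centroid of triangle NSW ⇒ A = (1/3, 11/21)
3. D lies on line NK with ND:DK = 4:3 ⇒ D = (3/7, 0)
4. Z is the intersection of line WD and line AK ⇒ Z = (12/61, 132/427)
Z = A + t·(K−A) with t = 25/61, so AZ:ZK = t:(1−t) = 25/61:36/61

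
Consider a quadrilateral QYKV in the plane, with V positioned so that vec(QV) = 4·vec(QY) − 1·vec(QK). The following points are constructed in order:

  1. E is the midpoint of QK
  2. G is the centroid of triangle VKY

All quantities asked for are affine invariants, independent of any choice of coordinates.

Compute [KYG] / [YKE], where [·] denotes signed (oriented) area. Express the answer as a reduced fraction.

[KYG]:[YKE] = 4/3

Set Q = (0, 0), Y = (1, 0), K = (0, 1), V = (4, -1); any affine frame gives the same invariant.
1. E is the midpoint of QK ⇒ E = (0, 1/2)
2. G is the centroid of triangle VKY ⇒ G = (5/3, 0)
2·[KYG] = 2/3, 2·[YKE] = 1/2
[KYG]:[YKE] = 2/3:1/2 = 4/3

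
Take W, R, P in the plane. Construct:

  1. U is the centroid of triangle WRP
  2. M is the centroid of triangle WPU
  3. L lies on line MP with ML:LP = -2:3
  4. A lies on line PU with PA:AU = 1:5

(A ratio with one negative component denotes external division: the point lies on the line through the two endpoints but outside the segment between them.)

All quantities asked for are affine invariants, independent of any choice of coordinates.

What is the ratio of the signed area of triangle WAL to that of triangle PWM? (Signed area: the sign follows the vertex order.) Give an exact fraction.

Work in coordinates with W = (0, 0), R = (1, 0), P = (0, 1).
1. U is the centroid of triangle WRP ⇒ U = (1/3, 1/3)
2. M is the centroid of triangle WPU ⇒ M = (1/9, 4/9)
3. L lies on line MP with ML:LP = -2:3 ⇒ L = (1/3, -2/3)
4. A lies on line PU with PA:AU = 1:5 ⇒ A = (1/18, 8/9)
2·[WAL] = -1/3, 2·[PWM] = 1/9
[WAL]:[PWM] = -1/3:1/9 = -3

[WAL]:[PWM] = -3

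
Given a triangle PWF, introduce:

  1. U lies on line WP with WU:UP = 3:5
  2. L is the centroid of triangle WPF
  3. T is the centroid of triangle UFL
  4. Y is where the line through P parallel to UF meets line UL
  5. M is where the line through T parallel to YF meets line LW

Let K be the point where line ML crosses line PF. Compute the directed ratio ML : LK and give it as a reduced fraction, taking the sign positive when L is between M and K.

ML:LK = 44/69

Assign P = (0, 0), W = (1, 0), F = (0, 1) — the answer is frame-independent, so this choice is without loss of generality.
1. U lies on line WP with WU:UP = 3:5 ⇒ U = (5/8, 0)
2. L is the centroid of triangle WPF ⇒ L = (1/3, 1/3)
3. T is the centroid of triangle UFL ⇒ T = (23/72, 4/9)
4. Y is where the line through P parallel to UF meets line UL ⇒ Y = (-25/16, 5/2)
5. M is where the line through T parallel to YF meets line LW ⇒ M = (113/207, 47/207)
line ML meets PF at K = (0, 1/2)
L = M + t·(K−M) with t = 44/113, so ML:LK = 44/113:69/113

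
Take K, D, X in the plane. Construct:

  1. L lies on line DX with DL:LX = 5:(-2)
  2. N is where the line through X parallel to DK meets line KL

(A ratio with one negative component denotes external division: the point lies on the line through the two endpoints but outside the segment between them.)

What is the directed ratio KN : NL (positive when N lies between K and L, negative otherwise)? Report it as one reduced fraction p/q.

Choose coordinates K = (0, 0), D = (1, 0), X = (0, 1).
1. L lies on line DX with DL:LX = 5:(-2) ⇒ L = (-2/3, 5/3)
2. N is where the line through X parallel to DK meets line KL ⇒ N = (-2/5, 1)
N = K + t·(L−K) with t = 3/5, so KN:NL = t:(1−t) = 3/5:2/5

KN:NL = 3/2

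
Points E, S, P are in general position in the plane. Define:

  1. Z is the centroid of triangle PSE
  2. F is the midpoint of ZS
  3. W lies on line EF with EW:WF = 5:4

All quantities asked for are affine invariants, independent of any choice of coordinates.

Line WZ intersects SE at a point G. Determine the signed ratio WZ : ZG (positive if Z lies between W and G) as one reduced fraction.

Set E = (0, 0), S = (1, 0), P = (0, 1); any affine frame gives the same invariant.
1. Z is the centroid of triangle PSE ⇒ Z = (1/3, 1/3)
2. F is the midpoint of ZS ⇒ F = (2/3, 1/6)
3. W lies on line EF with EW:WF = 5:4 ⇒ W = (10/27, 5/54)
line WZ meets SE at G = (5/13, 0)
Z = W + t·(G−W) with t = -13/5, so WZ:ZG = -13/5:18/5

WZ:ZG = -13/18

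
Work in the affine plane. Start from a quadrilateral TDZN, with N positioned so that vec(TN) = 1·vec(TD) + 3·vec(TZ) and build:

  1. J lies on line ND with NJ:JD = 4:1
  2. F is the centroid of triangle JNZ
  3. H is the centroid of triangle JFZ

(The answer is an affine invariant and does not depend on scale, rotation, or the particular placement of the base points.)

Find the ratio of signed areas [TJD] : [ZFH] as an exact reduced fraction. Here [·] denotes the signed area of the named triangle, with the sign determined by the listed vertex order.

[TJD]:[ZFH] = 9/4

Choose coordinates T = (0, 0), D = (1, 0), Z = (0, 1), N = (1, 3).
1. J lies on line ND with NJ:JD = 4:1 ⇒ J = (1, 3/5)
2. F is the centroid of triangle JNZ ⇒ F = (2/3, 23/15)
3. H is the centroid of triangle JFZ ⇒ H = (5/9, 47/45)
2·[TJD] = -3/5, 2·[ZFH] = -4/15
[TJD]:[ZFH] = -3/5:-4/15 = 9/4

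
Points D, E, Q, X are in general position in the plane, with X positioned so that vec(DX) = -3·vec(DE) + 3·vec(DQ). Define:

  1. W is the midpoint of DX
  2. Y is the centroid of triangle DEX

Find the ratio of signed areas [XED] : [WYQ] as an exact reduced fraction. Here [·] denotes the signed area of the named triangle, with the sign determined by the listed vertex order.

Work in coordinates with D = (0, 0), E = (1, 0), Q = (0, 1), X = (-3, 3).
1. W is the midpoint of DX ⇒ W = (-3/2, 3/2)
2. Y is the centroid of triangle DEX ⇒ Y = (-2/3, 1)
2·[XED] = -3, 2·[WYQ] = 1/3
[XED]:[WYQ] = -3:1/3 = -9

[XED]:[WYQ] = -9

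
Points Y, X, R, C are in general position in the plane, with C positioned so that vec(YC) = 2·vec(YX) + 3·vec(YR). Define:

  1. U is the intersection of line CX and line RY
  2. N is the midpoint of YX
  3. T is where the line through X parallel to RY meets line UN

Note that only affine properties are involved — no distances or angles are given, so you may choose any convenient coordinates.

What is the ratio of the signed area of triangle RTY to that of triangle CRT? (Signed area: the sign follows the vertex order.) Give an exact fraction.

Work in coordinates with Y = (0, 0), X = (1, 0), R = (0, 1), C = (2, 3).
1. U is the intersection of line CX and line RY ⇒ U = (0, -3)
2. N is the midpoint of YX ⇒ N = (1/2, 0)
3. T is where the line through X parallel to RY meets line UN ⇒ T = (1, 3)
2·[RTY] = -1, 2·[CRT] = -2
[RTY]:[CRT] = -1:-2 = 1/2

[RTY]:[CRT] = 1/2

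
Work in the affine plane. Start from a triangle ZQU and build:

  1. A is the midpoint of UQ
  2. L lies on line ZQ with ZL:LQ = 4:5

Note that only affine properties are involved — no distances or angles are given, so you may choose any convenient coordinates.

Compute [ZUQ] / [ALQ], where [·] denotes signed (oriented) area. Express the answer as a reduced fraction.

[ZUQ]:[ALQ] = -18/5

Assign Z = (0, 0), Q = (1, 0), U = (0, 1) — the answer is frame-independent, so this choice is without loss of generality.
1. A is the midpoint of UQ ⇒ A = (1/2, 1/2)
2. L lies on line ZQ with ZL:LQ = 4:5 ⇒ L = (4/9, 0)
2·[ZUQ] = -1, 2·[ALQ] = 5/18
[ZUQ]:[ALQ] = -1:5/18 = -18/5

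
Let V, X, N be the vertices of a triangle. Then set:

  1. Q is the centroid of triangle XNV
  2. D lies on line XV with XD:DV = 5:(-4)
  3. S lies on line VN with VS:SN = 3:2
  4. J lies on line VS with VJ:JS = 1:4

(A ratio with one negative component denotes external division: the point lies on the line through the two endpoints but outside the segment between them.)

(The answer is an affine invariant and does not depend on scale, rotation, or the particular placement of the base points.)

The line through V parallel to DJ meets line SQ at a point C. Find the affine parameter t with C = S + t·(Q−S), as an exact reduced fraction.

t = 180/83

Choose coordinates V = (0, 0), X = (1, 0), N = (0, 1).
1. Q is the centroid of triangle XNV ⇒ Q = (1/3, 1/3)
2. D lies on line XV with XD:DV = 5:(-4) ⇒ D = (-4, 0)
3. S lies on line VN with VS:SN = 3:2 ⇒ S = (0, 3/5)
4. J lies on line VS with VJ:JS = 1:4 ⇒ J = (0, 3/25)
through V parallel to DJ: direction (4, 3/25); meets SQ at C = (60/83, 9/415)
C = S + t·(Q−S) with t = 180/83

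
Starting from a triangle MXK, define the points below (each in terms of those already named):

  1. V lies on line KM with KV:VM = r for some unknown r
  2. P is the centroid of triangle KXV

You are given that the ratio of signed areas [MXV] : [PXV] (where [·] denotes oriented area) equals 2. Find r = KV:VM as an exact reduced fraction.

Work in coordinates with M = (0, 0), X = (1, 0), K = (0, 1).
1. With KV:VM = r, write λ = r/(r+1) so V = K + λ·(M−K); V is affine-linear in λ
2. P is the centroid of triangle KXV ⇒ P is an affine combination of earlier points and hence also affine-linear in λ
Every point depending on V is an affine combination of V and λ-independent points, so each such coordinate is linear in λ; the λ² term in each signed area is a multiple of (M−K)×(M−K) = 0, so 2·[MXV] and 2·[PXV] are each linear in λ. Evaluating at λ=0 and λ=1:
  2·[MXV] = −λ + 1,   2·[PXV] = -1/3·λ
So [MXV]:[PXV] = (−λ + 1) / (-1/3·λ). Setting this equal to 2:
  −λ + 1 = 2·(-1/3·λ)  ⇒  λ = 3
Then r = λ/(1−λ) = (3)/(-2) = -3/2. Check: with r = -3/2, V = (0, -2) and [MXV]:[PXV] = 2 as required.

r = -3/2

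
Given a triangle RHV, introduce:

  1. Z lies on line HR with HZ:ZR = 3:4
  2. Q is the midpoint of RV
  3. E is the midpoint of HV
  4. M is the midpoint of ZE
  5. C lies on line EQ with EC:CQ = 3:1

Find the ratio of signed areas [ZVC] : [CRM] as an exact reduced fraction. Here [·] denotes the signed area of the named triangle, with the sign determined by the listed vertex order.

[ZVC]:[CRM] = 36/53

Work in coordinates with R = (0, 0), H = (1, 0), V = (0, 1).
1. Z lies on line HR with HZ:ZR = 3:4 ⇒ Z = (4/7, 0)
2. Q is the midpoint of RV ⇒ Q = (0, 1/2)
3. E is the midpoint of HV ⇒ E = (1/2, 1/2)
4. M is the midpoint of ZE ⇒ M = (15/28, 1/4)
5. C lies on line EQ with EC:CQ = 3:1 ⇒ C = (1/8, 1/2)
2·[ZVC] = 9/56, 2·[CRM] = 53/224
[ZVC]:[CRM] = 9/56:53/224 = 36/53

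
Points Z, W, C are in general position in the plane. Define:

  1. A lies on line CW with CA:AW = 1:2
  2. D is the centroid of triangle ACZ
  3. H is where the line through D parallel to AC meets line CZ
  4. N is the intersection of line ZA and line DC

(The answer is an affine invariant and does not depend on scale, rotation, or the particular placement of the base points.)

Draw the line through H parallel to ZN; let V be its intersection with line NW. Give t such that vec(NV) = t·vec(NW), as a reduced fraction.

Choose coordinates Z = (0, 0), W = (1, 0), C = (0, 1).
1. A lies on line CW with CA:AW = 1:2 ⇒ A = (1/3, 2/3)
2. D is the centroid of triangle ACZ ⇒ D = (1/9, 5/9)
3. H is where the line through D parallel to AC meets line CZ ⇒ H = (0, 2/3)
4. N is the intersection of line ZA and line DC ⇒ N = (1/6, 1/3)
through H parallel to ZN: direction (1/6, 1/3); meets NW at V = (-1/9, 4/9)
V = N + t·(W−N) with t = -1/3

t = -1/3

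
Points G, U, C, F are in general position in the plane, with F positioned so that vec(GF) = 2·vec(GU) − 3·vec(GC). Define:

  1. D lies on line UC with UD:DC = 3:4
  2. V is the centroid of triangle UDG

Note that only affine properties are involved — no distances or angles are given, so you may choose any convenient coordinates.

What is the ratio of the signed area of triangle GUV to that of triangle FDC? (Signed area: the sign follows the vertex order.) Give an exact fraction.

Assign G = (0, 0), U = (1, 0), C = (0, 1), F = (2, -3) — the answer is frame-independent, so this choice is without loss of generality.
1. D lies on line UC with UD:DC = 3:4 ⇒ D = (4/7, 3/7)
2. V is the centroid of triangle UDG ⇒ V = (11/21, 1/7)
2·[GUV] = 1/7, 2·[FDC] = 8/7
[GUV]:[FDC] = 1/7:8/7 = 1/8

[GUV]:[FDC] = 1/8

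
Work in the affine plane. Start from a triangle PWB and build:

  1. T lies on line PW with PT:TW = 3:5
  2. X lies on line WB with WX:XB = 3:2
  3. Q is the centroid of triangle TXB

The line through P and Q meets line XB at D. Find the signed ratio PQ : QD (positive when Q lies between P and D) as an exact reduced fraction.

Choose coordinates P = (0, 0), W = (1, 0), B = (0, 1).
1. T lies on line PW with PT:TW = 3:5 ⇒ T = (3/8, 0)
2. X lies on line WB with WX:XB = 3:2 ⇒ X = (2/5, 3/5)
3. Q is the centroid of triangle TXB ⇒ Q = (31/120, 8/15)
line PQ meets XB at D = (31/95, 64/95)
Q = P + t·(D−P) with t = 19/24, so PQ:QD = 19/24:5/24

PQ:QD = 19/5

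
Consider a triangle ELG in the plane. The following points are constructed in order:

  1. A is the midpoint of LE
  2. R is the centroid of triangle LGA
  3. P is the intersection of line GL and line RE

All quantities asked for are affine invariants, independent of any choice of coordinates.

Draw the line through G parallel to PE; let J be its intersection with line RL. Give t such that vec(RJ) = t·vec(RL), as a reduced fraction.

t = -3/2

Assign E = (0, 0), L = (1, 0), G = (0, 1) — the answer is frame-independent, so this choice is without loss of generality.
1. A is the midpoint of LE ⇒ A = (1/2, 0)
2. R is the centroid of triangle LGA ⇒ R = (1/2, 1/3)
3. P is the intersection of line GL and line RE ⇒ P = (3/5, 2/5)
through G parallel to PE: direction (-3/5, -2/5); meets RL at J = (-1/4, 5/6)
J = R + t·(L−R) with t = -3/2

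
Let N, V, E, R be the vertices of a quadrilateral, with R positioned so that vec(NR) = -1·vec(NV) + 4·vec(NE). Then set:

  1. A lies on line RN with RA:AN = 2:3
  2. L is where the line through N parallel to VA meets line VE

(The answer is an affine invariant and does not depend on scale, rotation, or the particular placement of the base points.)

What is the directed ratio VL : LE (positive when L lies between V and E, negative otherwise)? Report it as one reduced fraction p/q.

VL:LE = -3/2

Work in coordinates with N = (0, 0), V = (1, 0), E = (0, 1), R = (-1, 4).
1. A lies on line RN with RA:AN = 2:3 ⇒ A = (-3/5, 12/5)
2. L is where the line through N parallel to VA meets line VE ⇒ L = (-2, 3)
L = V + t·(E−V) with t = 3, so VL:LE = t:(1−t) = 3:-2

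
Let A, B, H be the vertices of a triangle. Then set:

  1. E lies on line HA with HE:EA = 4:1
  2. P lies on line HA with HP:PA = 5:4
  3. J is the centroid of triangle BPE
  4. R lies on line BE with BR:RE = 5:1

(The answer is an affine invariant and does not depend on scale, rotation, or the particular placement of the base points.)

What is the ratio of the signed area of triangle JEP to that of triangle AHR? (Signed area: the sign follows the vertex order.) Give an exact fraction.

[JEP]:[AHR] = 22/45

Choose coordinates A = (0, 0), B = (1, 0), H = (0, 1).
1. E lies on line HA with HE:EA = 4:1 ⇒ E = (0, 1/5)
2. P lies on line HA with HP:PA = 5:4 ⇒ P = (0, 4/9)
3. J is the centroid of triangle BPE ⇒ J = (1/3, 29/135)
4. R lies on line BE with BR:RE = 5:1 ⇒ R = (1/6, 1/6)
2·[JEP] = -11/135, 2·[AHR] = -1/6
[JEP]:[AHR] = -11/135:-1/6 = 22/45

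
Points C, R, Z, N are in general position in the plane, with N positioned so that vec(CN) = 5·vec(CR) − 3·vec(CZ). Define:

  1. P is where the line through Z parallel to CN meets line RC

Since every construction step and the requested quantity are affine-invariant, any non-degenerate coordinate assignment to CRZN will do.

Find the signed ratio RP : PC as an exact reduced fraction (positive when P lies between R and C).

Choose coordinates C = (0, 0), R = (1, 0), Z = (0, 1), N = (5, -3).
1. P is where the line through Z parallel to CN meets line RC ⇒ P = (5/3, 0)
P = R + t·(C−R) with t = -2/3, so RP:PC = t:(1−t) = -2/3:5/3

RP:PC = -2/5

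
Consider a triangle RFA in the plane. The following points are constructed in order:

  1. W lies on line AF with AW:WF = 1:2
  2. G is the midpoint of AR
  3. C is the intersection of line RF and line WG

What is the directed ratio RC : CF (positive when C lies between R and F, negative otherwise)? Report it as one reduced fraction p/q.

Choose coordinates R = (0, 0), F = (1, 0), A = (0, 1).
1. W lies on line AF with AW:WF = 1:2 ⇒ W = (1/3, 2/3)
2. G is the midpoint of AR ⇒ G = (0, 1/2)
3. C is the intersection of line RF and line WG ⇒ C = (-1, 0)
C = R + t·(F−R) with t = -1, so RC:CF = t:(1−t) = -1:2

RC:CF = -1/2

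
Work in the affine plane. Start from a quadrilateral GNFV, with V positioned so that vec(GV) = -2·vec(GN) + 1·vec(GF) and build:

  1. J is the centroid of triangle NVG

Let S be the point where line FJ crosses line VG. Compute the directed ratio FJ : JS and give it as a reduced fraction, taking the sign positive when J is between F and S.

FJ:JS = 5

Work in coordinates with G = (0, 0), N = (1, 0), F = (0, 1), V = (-2, 1).
1. J is the centroid of triangle NVG ⇒ J = (-1/3, 1/3)
line FJ meets VG at S = (-2/5, 1/5)
J = F + t·(S−F) with t = 5/6, so FJ:JS = 5/6:1/6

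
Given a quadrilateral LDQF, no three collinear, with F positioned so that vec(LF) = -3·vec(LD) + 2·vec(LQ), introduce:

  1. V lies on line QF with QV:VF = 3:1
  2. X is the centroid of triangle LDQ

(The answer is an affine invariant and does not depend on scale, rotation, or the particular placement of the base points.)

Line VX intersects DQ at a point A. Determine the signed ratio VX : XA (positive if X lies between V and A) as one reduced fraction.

VX:XA = 7/2

Choose coordinates L = (0, 0), D = (1, 0), Q = (0, 1), F = (-3, 2).
1. V lies on line QF with QV:VF = 3:1 ⇒ V = (-9/4, 7/4)
2. X is the centroid of triangle LDQ ⇒ X = (1/3, 1/3)
line VX meets DQ at A = (15/14, -1/14)
X = V + t·(A−V) with t = 7/9, so VX:XA = 7/9:2/9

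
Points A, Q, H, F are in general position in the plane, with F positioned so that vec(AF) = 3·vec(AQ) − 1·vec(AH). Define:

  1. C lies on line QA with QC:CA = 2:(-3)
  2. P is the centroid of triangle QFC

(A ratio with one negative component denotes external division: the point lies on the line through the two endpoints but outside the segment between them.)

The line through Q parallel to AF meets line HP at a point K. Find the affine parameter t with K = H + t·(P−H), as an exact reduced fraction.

t = 6/5

Choose coordinates A = (0, 0), Q = (1, 0), H = (0, 1), F = (3, -1).
1. C lies on line QA with QC:CA = 2:(-3) ⇒ C = (3, 0)
2. P is the centroid of triangle QFC ⇒ P = (7/3, -1/3)
through Q parallel to AF: direction (3, -1); meets HP at K = (14/5, -3/5)
K = H + t·(P−H) with t = 6/5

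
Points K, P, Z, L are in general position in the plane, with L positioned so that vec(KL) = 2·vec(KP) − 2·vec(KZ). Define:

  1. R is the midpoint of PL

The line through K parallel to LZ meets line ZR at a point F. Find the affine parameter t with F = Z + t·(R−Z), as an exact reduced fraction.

Work in coordinates with K = (0, 0), P = (1, 0), Z = (0, 1), L = (2, -2).
1. R is the midpoint of PL ⇒ R = (3/2, -1)
through K parallel to LZ: direction (-2, 3); meets ZR at F = (-6, 9)
F = Z + t·(R−Z) with t = -4

t = -4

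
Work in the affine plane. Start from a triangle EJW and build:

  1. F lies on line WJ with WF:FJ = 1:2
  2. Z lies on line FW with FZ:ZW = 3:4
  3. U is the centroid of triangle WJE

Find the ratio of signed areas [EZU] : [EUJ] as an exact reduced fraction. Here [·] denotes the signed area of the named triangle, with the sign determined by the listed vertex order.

[EZU]:[EUJ] = 13/21

Choose coordinates E = (0, 0), J = (1, 0), W = (0, 1).
1. F lies on line WJ with WF:FJ = 1:2 ⇒ F = (1/3, 2/3)
2. Z lies on line FW with FZ:ZW = 3:4 ⇒ Z = (4/21, 17/21)
3. U is the centroid of triangle WJE ⇒ U = (1/3, 1/3)
2·[EZU] = -13/63, 2·[EUJ] = -1/3
[EZU]:[EUJ] = -13/63:-1/3 = 13/21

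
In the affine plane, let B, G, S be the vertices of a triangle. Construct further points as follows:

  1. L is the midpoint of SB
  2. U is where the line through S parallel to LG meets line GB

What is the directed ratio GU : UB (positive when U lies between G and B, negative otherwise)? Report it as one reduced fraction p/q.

GU:UB = -1/2

Set B = (0, 0), G = (1, 0), S = (0, 1); any affine frame gives the same invariant.
1. L is the midpoint of SB ⇒ L = (0, 1/2)
2. U is where the line through S parallel to LG meets line GB ⇒ U = (2, 0)
U = G + t·(B−G) with t = -1, so GU:UB = t:(1−t) = -1:2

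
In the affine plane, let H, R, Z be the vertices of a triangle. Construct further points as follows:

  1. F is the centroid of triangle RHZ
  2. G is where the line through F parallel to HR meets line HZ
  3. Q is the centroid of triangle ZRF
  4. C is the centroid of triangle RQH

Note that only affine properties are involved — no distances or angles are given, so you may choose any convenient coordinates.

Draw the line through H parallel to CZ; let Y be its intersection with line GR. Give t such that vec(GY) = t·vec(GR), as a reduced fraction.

t = -13/56

Set H = (0, 0), R = (1, 0), Z = (0, 1); any affine frame gives the same invariant.
1. F is the centroid of triangle RHZ ⇒ F = (1/3, 1/3)
2. G is where the line through F parallel to HR meets line HZ ⇒ G = (0, 1/3)
3. Q is the centroid of triangle ZRF ⇒ Q = (4/9, 4/9)
4. C is the centroid of triangle RQH ⇒ C = (13/27, 4/27)
through H parallel to CZ: direction (-13/27, 23/27); meets GR at Y = (-13/56, 23/56)
Y = G + t·(R−G) with t = -13/56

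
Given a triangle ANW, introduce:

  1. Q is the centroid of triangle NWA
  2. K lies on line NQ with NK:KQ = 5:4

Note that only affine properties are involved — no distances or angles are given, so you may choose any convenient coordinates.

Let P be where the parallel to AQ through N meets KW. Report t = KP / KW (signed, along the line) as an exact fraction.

Work in coordinates with A = (0, 0), N = (1, 0), W = (0, 1).
1. Q is the centroid of triangle NWA ⇒ Q = (1/3, 1/3)
2. K lies on line NQ with NK:KQ = 5:4 ⇒ K = (17/27, 5/27)
through N parallel to AQ: direction (1/3, 1/3); meets KW at P = (34/39, -5/39)
P = K + t·(W−K) with t = -5/13

t = -5/13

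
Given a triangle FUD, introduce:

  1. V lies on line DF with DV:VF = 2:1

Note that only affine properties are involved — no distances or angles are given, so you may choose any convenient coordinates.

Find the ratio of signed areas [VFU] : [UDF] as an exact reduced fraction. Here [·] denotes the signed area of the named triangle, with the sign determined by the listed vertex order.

Work in coordinates with F = (0, 0), U = (1, 0), D = (0, 1).
1. V lies on line DF with DV:VF = 2:1 ⇒ V = (0, 1/3)
2·[VFU] = 1/3, 2·[UDF] = 1
[VFU]:[UDF] = 1/3:1 = 1/3

[VFU]:[UDF] = 1/3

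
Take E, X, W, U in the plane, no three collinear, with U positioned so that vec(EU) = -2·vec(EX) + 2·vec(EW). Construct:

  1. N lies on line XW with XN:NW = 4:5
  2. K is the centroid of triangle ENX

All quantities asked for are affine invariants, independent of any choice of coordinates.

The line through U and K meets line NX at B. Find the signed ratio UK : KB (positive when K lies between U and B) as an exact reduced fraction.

Work in coordinates with E = (0, 0), X = (1, 0), W = (0, 1), U = (-2, 2).
1. N lies on line XW with XN:NW = 4:5 ⇒ N = (5/9, 4/9)
2. K is the centroid of triangle ENX ⇒ K = (14/27, 4/27)
line UK meets NX at B = (16/9, -7/9)
K = U + t·(B−U) with t = 2/3, so UK:KB = 2/3:1/3

UK:KB = 2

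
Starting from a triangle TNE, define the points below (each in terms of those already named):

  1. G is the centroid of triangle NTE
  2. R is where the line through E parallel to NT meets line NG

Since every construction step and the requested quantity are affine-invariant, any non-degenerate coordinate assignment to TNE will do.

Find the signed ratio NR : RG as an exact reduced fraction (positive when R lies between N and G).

Work in coordinates with T = (0, 0), N = (1, 0), E = (0, 1).
1. G is the centroid of triangle NTE ⇒ G = (1/3, 1/3)
2. R is where the line through E parallel to NT meets line NG ⇒ R = (-1, 1)
R = N + t·(G−N) with t = 3, so NR:RG = t:(1−t) = 3:-2

NR:RG = -3/2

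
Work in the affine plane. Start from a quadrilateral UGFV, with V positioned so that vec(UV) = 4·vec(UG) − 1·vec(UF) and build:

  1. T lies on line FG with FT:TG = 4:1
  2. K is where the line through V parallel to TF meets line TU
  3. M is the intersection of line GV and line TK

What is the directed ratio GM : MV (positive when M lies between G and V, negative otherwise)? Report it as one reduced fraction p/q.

Choose coordinates U = (0, 0), G = (1, 0), F = (0, 1), V = (4, -1).
1. T lies on line FG with FT:TG = 4:1 ⇒ T = (4/5, 1/5)
2. K is where the line through V parallel to TF meets line TU ⇒ K = (12/5, 3/5)
3. M is the intersection of line GV and line TK ⇒ M = (4/7, 1/7)
M = G + t·(V−G) with t = -1/7, so GM:MV = t:(1−t) = -1/7:8/7

GM:MV = -1/8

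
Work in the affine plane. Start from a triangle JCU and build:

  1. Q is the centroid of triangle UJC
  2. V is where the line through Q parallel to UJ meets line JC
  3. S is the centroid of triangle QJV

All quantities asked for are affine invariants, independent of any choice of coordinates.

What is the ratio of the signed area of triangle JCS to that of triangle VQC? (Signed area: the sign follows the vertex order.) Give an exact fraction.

[JCS]:[VQC] = -1/2

Choose coordinates J = (0, 0), C = (1, 0), U = (0, 1).
1. Q is the centroid of triangle UJC ⇒ Q = (1/3, 1/3)
2. V is where the line through Q parallel to UJ meets line JC ⇒ V = (1/3, 0)
3. S is the centroid of triangle QJV ⇒ S = (2/9, 1/9)
2·[JCS] = 1/9, 2·[VQC] = -2/9
[JCS]:[VQC] = 1/9:-2/9 = -1/2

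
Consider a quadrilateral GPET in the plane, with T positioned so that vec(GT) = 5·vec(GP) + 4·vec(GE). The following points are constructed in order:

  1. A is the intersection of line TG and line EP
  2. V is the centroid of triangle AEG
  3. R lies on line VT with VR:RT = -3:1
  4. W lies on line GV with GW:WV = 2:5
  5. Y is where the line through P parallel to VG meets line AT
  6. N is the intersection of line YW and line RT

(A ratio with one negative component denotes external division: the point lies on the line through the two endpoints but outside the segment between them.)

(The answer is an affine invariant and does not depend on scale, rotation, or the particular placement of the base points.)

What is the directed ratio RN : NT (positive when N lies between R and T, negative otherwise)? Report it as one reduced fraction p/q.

Assign G = (0, 0), P = (1, 0), E = (0, 1), T = (5, 4) — the answer is frame-independent, so this choice is without loss of generality.
1. A is the intersection of line TG and line EP ⇒ A = (5/9, 4/9)
2. V is the centroid of triangle AEG ⇒ V = (5/27, 13/27)
3. R lies on line VT with VR:RT = -3:1 ⇒ R = (200/27, 311/54)
4. W lies on line GV with GW:WV = 2:5 ⇒ W = (10/189, 26/189)
5. Y is where the line through P parallel to VG meets line AT ⇒ Y = (13/9, 52/45)
6. N is the intersection of line YW and line RT ⇒ N = (8455/27, 6188/27)
N = R + t·(T−R) with t = -127, so RN:NT = t:(1−t) = -127:128

RN:NT = -127/128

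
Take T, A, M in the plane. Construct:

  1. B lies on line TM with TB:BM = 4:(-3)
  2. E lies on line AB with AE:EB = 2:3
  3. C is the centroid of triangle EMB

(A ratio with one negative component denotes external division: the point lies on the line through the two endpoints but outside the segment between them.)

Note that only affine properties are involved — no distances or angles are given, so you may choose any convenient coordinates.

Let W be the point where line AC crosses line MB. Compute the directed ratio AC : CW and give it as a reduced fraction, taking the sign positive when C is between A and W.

Work in coordinates with T = (0, 0), A = (1, 0), M = (0, 1).
1. B lies on line TM with TB:BM = 4:(-3) ⇒ B = (0, 4)
2. E lies on line AB with AE:EB = 2:3 ⇒ E = (3/5, 8/5)
3. C is the centroid of triangle EMB ⇒ C = (1/5, 11/5)
line AC meets MB at W = (0, 11/4)
C = A + t·(W−A) with t = 4/5, so AC:CW = 4/5:1/5

AC:CW = 4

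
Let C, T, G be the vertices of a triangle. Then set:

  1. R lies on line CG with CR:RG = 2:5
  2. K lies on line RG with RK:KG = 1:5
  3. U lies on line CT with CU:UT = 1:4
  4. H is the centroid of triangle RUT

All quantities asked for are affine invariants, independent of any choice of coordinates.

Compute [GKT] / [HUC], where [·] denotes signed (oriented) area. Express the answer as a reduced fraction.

Set C = (0, 0), T = (1, 0), G = (0, 1); any affine frame gives the same invariant.
1. R lies on line CG with CR:RG = 2:5 ⇒ R = (0, 2/7)
2. K lies on line RG with RK:KG = 1:5 ⇒ K = (0, 17/42)
3. U lies on line CT with CU:UT = 1:4 ⇒ U = (1/5, 0)
4. H is the centroid of triangle RUT ⇒ H = (2/5, 2/21)
2·[GKT] = 25/42, 2·[HUC] = -2/105
[GKT]:[HUC] = 25/42:-2/105 = -125/4

[GKT]:[HUC] = -125/4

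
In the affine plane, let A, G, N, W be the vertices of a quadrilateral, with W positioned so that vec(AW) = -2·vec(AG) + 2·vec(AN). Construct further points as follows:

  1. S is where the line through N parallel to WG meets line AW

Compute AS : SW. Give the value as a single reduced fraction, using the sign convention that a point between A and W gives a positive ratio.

Assign A = (0, 0), G = (1, 0), N = (0, 1), W = (-2, 2) — the answer is frame-independent, so this choice is without loss of generality.
1. S is where the line through N parallel to WG meets line AW ⇒ S = (-3, 3)
S = A + t·(W−A) with t = 3/2, so AS:SW = t:(1−t) = 3/2:-1/2

AS:SW = -3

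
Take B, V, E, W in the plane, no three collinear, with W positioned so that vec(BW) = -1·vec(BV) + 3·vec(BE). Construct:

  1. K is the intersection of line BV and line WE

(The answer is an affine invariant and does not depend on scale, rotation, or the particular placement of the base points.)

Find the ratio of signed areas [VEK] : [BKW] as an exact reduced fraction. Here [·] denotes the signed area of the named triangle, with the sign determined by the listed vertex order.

Choose coordinates B = (0, 0), V = (1, 0), E = (0, 1), W = (-1, 3).
1. K is the intersection of line BV and line WE ⇒ K = (1/2, 0)
2·[VEK] = 1/2, 2·[BKW] = 3/2
[VEK]:[BKW] = 1/2:3/2 = 1/3

[VEK]:[BKW] = 1/3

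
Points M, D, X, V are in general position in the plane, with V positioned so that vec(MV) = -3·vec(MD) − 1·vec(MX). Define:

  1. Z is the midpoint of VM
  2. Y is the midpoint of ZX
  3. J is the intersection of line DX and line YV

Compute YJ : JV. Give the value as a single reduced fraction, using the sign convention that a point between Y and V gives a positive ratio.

Set M = (0, 0), D = (1, 0), X = (0, 1), V = (-3, -1); any affine frame gives the same invariant.
1. Z is the midpoint of VM ⇒ Z = (-3/2, -1/2)
2. Y is the midpoint of ZX ⇒ Y = (-3/4, 1/4)
3. J is the intersection of line DX and line YV ⇒ J = (3/14, 11/14)
J = Y + t·(V−Y) with t = -3/7, so YJ:JV = t:(1−t) = -3/7:10/7

YJ:JV = -3/10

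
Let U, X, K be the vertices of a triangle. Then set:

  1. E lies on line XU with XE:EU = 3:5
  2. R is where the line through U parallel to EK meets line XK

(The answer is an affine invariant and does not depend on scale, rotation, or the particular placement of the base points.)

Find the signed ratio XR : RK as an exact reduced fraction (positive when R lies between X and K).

Choose coordinates U = (0, 0), X = (1, 0), K = (0, 1).
1. E lies on line XU with XE:EU = 3:5 ⇒ E = (5/8, 0)
2. R is where the line through U parallel to EK meets line XK ⇒ R = (-5/3, 8/3)
R = X + t·(K−X) with t = 8/3, so XR:RK = t:(1−t) = 8/3:-5/3

XR:RK = -8/5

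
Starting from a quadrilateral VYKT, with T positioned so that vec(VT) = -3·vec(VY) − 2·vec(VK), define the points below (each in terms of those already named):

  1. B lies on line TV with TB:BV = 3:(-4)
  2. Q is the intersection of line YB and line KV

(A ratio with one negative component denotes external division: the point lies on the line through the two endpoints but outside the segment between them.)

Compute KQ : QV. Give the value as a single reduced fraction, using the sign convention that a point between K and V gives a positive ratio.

Set V = (0, 0), Y = (1, 0), K = (0, 1), T = (-3, -2); any affine frame gives the same invariant.
1. B lies on line TV with TB:BV = 3:(-4) ⇒ B = (-12, -8)
2. Q is the intersection of line YB and line KV ⇒ Q = (0, -8/13)
Q = K + t·(V−K) with t = 21/13, so KQ:QV = t:(1−t) = 21/13:-8/13

KQ:QV = -21/8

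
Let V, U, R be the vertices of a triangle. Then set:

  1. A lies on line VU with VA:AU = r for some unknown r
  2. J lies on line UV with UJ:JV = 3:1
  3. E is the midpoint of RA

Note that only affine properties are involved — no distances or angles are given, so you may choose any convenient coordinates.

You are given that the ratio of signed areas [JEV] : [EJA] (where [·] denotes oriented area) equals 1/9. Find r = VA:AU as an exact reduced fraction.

r = -5/3

Work in coordinates with V = (0, 0), U = (1, 0), R = (0, 1).
1. With VA:AU = r, write λ = r/(r+1) so A = V + λ·(U−V); A is affine-linear in λ
2. J lies on line UV with UJ:JV = 3:1 ⇒ J = (1/4, 0)
3. E is the midpoint of RA ⇒ E is an affine combination of earlier points and hence also affine-linear in λ
Every point depending on A is an affine combination of A and λ-independent points, so each such coordinate is linear in λ; the λ² term in each signed area is a multiple of (U−V)×(U−V) = 0, so 2·[JEV] and 2·[EJA] are each linear in λ. Evaluating at λ=0 and λ=1:
  2·[JEV] = 1/8,   2·[EJA] = 1/2·λ − 1/8
So [JEV]:[EJA] = (1/8) / (1/2·λ − 1/8). Setting this equal to 1/9:
  1/8 = 1/9·(1/2·λ − 1/8)  ⇒  λ = 5/2
Then r = λ/(1−λ) = (5/2)/(-3/2) = -5/3. Check: with r = -5/3, A = (5/2, 0) and [JEV]:[EJA] = 1/9 as required.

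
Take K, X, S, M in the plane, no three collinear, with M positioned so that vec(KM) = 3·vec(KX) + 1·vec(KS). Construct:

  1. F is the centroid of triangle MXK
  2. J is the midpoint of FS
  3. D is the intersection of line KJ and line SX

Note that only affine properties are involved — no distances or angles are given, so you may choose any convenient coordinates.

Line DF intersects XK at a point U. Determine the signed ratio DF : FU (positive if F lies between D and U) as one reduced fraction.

Choose coordinates K = (0, 0), X = (1, 0), S = (0, 1), M = (3, 1).
1. F is the centroid of triangle MXK ⇒ F = (4/3, 1/3)
2. J is the midpoint of FS ⇒ J = (2/3, 2/3)
3. D is the intersection of line KJ and line SX ⇒ D = (1/2, 1/2)
line DF meets XK at U = (3, 0)
F = D + t·(U−D) with t = 1/3, so DF:FU = 1/3:2/3

DF:FU = 1/2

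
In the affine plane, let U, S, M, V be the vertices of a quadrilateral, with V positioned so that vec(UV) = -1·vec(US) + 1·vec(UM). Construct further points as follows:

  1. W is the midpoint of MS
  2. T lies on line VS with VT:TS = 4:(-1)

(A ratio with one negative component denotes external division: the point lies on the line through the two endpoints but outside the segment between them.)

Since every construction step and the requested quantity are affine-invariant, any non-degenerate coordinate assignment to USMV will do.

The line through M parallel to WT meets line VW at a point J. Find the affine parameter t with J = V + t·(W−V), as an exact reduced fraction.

t = 5/4

Work in coordinates with U = (0, 0), S = (1, 0), M = (0, 1), V = (-1, 1).
1. W is the midpoint of MS ⇒ W = (1/2, 1/2)
2. T lies on line VS with VT:TS = 4:(-1) ⇒ T = (5/3, -1/3)
through M parallel to WT: direction (7/6, -5/6); meets VW at J = (7/8, 3/8)
J = V + t·(W−V) with t = 5/4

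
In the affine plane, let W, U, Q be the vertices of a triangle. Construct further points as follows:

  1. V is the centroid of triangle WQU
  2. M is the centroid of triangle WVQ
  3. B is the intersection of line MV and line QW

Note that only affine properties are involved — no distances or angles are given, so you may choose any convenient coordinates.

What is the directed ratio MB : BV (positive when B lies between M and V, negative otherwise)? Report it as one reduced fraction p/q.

MB:BV = -1/3

Work in coordinates with W = (0, 0), U = (1, 0), Q = (0, 1).
1. V is the centroid of triangle WQU ⇒ V = (1/3, 1/3)
2. M is the centroid of triangle WVQ ⇒ M = (1/9, 4/9)
3. B is the intersection of line MV and line QW ⇒ B = (0, 1/2)
B = M + t·(V−M) with t = -1/2, so MB:BV = t:(1−t) = -1/2:3/2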